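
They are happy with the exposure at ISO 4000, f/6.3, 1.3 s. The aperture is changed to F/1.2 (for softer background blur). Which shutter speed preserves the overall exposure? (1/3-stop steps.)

1/20s

Aperture: f/6.3 → f/5.6 → f/5 → f/4.5 → f/4 → f/3.5 → f/3.2 → f/2.8 → f/2.5 → f/2.2 → f/2 → f/1.8 → f/1.6 → f/1.4 → f/1.2 — 4 2/3 stops wider (brighter).
Need 4 2/3 stops darker from the shutter speed: 1.3 → 1 → 0.8 → 0.6 → 0.5 → 0.4 → 0.3 → 1/4 → 1/5 → 1/6 → 1/8 → 1/10 → 1/13 → 1/15 → 1/20.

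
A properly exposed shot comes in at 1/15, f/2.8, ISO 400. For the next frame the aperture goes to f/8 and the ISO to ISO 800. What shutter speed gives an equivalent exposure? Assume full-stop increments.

Aperture: f/2.8 → f/4 → f/5.6 → f/8 — 3 stops smaller aperture (darker).
ISO: 400 → 800 — 1 stop higher (brighter).
Net change so far: 2 stops darker. Offset with the shutter speed: 1/15 → 1/8 → 1/4.

1/4s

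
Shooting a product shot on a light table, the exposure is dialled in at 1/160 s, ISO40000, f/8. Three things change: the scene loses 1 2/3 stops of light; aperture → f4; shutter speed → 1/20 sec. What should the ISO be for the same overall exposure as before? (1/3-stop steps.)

Scene light: 1 2/3 stops darker.
Aperture: f/8 → f/7.1 → f/6.3 → f/5.6 → f/5 → f/4.5 → f/4 — 2 stops larger aperture (brighter).
Shutter speed: 1/160 → 1/125 → 1/100 → 1/80 → 1/60 → 1/50 → 1/40 → 1/30 → 1/25 → 1/20 — 3 stops slower (brighter).
Net so far: 3 1/3 stops brighter. ISO: 40000 → 32000 → 25600 → 20000 → 16000 → 12800 → 10000 → 8000 → 6400 → 5000 → 4000.

ISO 4000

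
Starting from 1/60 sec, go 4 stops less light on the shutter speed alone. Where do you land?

Shutter speed: 1/60 → 1/125 → 1/250 → 1/500 → 1/1000 — 4 stops faster (darker).

1/1000s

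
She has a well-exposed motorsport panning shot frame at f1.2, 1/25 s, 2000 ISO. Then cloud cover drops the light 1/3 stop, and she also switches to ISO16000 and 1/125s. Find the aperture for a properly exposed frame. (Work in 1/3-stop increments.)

f/1.4

Scene light: 1/3 stop darker.
ISO: 2000 → 2500 → 3200 → 4000 → 5000 → 6400 → 8000 → 10000 → 12800 → 16000 — 3 stops raised (brighter).
Shutter speed: 1/25 → 1/30 → 1/40 → 1/50 → 1/60 → 1/80 → 1/100 → 1/125 — 2 1/3 stops faster (darker).
Net so far: 1/3 stop brighter. Aperture: f/1.2 → f/1.4.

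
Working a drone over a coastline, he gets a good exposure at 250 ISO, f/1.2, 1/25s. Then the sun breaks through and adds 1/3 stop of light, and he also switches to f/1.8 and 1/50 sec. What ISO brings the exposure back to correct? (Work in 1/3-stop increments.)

ISO 800

Scene light: 1/3 stop brighter.
Aperture: f/1.2 → f/1.4 → f/1.6 → f/1.8 — 1 stop smaller aperture (darker).
Shutter speed: 1/25 → 1/30 → 1/40 → 1/50 — 1 stop faster (darker).
Net so far: 1 2/3 stops darker. ISO: 250 → 320 → 400 → 500 → 640 → 800.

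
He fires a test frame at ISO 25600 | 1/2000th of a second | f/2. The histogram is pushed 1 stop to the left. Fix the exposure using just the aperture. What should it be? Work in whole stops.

Underexposed by 1 stop → need 1 stop brighter.
Aperture: f/2 → f/1.4.

f/1.4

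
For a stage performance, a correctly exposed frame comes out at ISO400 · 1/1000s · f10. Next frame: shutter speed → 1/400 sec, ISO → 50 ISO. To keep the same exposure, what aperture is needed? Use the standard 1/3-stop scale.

Shutter speed: 1/1000 → 1/800 → 1/640 → 1/500 → 1/400 — 1 1/3 stops slower (brighter).
ISO: 400 → 320 → 250 → 200 → 160 → 125 → 100 → 80 → 64 → 50 — 3 stops dropped (darker).
Net change so far: 1 2/3 stops darker. Offset with the aperture: f/10 → f/9 → f/8 → f/7.1 → f/6.3 → f/5.6.

f/5.6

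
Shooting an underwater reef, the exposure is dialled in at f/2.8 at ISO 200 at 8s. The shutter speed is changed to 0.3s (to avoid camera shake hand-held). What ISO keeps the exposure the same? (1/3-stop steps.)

Shutter speed: 8 → 6 → 5 → 4 → 3.2 → 2.5 → 2 → 1.6 → 1.3 → 1 → 0.8 → 0.6 → 0.5 → 0.4 → 0.3 — 4 2/3 stops shorter (darker).
Need 4 2/3 stops brighter from the ISO: 200 → 250 → 320 → 400 → 500 → 640 → 800 → 1000 → 1250 → 1600 → 2000 → 2500 → 3200 → 4000 → 5000.

ISO 5000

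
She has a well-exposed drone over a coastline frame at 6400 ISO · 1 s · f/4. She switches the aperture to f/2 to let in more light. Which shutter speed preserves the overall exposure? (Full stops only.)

1/4s

Aperture: f/4 → f/2.8 → f/2 — 2 stops wider (brighter).
Need 2 stops darker from the shutter speed: 1 → 1/2 → 1/4.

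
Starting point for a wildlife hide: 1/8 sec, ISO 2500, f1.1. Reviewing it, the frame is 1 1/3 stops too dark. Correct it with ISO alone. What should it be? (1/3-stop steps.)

ISO 6400

Underexposed by 1 1/3 stops → need 1 1/3 stops brighter.
ISO: 2500 → 3200 → 4000 → 5000 → 6400.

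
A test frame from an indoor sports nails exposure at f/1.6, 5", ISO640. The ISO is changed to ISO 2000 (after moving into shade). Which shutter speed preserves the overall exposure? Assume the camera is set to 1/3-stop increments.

ISO: 640 → 800 → 1000 → 1250 → 1600 → 2000 — 1 2/3 stops higher (brighter).
Need 1 2/3 stops darker from the shutter speed: 5 → 4 → 3.2 → 2.5 → 2 → 1.6.

1.6 s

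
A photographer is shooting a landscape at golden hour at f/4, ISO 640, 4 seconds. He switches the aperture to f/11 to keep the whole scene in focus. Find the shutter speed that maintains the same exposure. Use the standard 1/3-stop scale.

30 s

Aperture: f/4 → f/4.5 → f/5 → f/5.6 → f/6.3 → f/7.1 → f/8 → f/9 → f/10 → f/11 — 3 stops stopped down (darker).
Need 3 stops brighter from the shutter speed: 4 → 5 → 6 → 8 → 10 → 13 → 15 → 20 → 25 → 30.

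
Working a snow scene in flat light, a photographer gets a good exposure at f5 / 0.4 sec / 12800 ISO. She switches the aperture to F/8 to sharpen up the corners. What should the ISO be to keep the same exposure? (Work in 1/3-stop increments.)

ISO 32000

Aperture: f/5 → f/5.6 → f/6.3 → f/7.1 → f/8 — 1 1/3 stops narrower (darker).
Need 1 1/3 stops brighter from the ISO: 12800 → 16000 → 20000 → 25600 → 32000.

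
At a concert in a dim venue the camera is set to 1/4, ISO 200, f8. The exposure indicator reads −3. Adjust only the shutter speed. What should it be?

2 s

Underexposed by 3 stops → need 3 stops brighter.
Shutter speed: 1/4 → 1/2 → 1 → 2.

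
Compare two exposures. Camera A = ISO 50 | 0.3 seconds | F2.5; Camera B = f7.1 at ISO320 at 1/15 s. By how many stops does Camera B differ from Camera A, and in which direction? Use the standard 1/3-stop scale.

2 2/3 stops darker

Aperture: f/2.5 → f/2.8 → f/3.2 → f/3.5 → f/4 → f/4.5 → f/5 → f/5.6 → f/6.3 → f/7.1 — 3 stops smaller aperture (darker).
Shutter speed: 0.3 → 1/4 → 1/5 → 1/6 → 1/8 → 1/10 → 1/13 → 1/15 — 2 1/3 stops shorter (darker).
ISO: 50 → 64 → 80 → 100 → 125 → 160 → 200 → 250 → 320 — 2 2/3 stops higher (brighter).
Net: −3 −2 1/3 +2 2/3 = −2 2/3 stops.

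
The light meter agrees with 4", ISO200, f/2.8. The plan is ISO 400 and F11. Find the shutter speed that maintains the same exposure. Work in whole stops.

ISO: 200 → 400 — 1 stop higher (brighter).
Aperture: f/2.8 → f/4 → f/5.6 → f/8 → f/11 — 4 stops stopped down (darker).
Net change so far: 3 stops darker. Offset with the shutter speed: 4 → 8 → 15 → 30.

30 s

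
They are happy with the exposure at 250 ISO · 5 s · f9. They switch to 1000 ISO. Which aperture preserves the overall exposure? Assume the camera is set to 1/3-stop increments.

ISO: 250 → 320 → 400 → 500 → 640 → 800 → 1000 — 2 stops raised (brighter).
Need 2 stops darker from the aperture: f/9 → f/10 → f/11 → f/13 → f/14 → f/16 → f/18.

f/18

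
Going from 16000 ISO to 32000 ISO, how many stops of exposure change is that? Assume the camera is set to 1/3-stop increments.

1 stop

16000 → 20000 → 25600 → 32000 — count the steps: 3 third-stops = 1 stop.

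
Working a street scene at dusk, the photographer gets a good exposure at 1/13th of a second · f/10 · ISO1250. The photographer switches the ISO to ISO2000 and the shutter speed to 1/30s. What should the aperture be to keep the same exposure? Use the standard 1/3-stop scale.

f/8

ISO: 1250 → 1600 → 2000 — 2/3 stop higher (brighter).
Shutter speed: 1/13 → 1/15 → 1/20 → 1/25 → 1/30 — 1 1/3 stops faster (darker).
Net change so far: 2/3 stop darker. Offset with the aperture: f/10 → f/9 → f/8.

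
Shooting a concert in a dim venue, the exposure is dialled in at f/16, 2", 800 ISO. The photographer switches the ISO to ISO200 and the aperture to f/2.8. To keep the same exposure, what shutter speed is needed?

ISO: 800 → 400 → 200 — 2 stops lower (darker).
Aperture: f/16 → f/11 → f/8 → f/5.6 → f/4 → f/2.8 — 5 stops larger aperture (brighter).
Net change so far: 3 stops brighter. Offset with the shutter speed: 2 → 1 → 1/2 → 1/4.

1/4s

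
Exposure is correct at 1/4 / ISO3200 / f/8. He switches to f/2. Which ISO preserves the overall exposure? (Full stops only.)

ISO 200

Aperture: f/8 → f/5.6 → f/4 → f/2.8 → f/2 — 4 stops larger aperture (brighter).
Need 4 stops darker from the ISO: 3200 → 1600 → 800 → 400 → 200.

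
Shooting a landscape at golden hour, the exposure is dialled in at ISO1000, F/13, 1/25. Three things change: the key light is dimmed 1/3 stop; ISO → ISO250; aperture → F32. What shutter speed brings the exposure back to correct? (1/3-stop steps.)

1.3 s

Scene light: 1/3 stop darker.
ISO: 1000 → 800 → 640 → 500 → 400 → 320 → 250 — 2 stops dropped (darker).
Aperture: f/13 → f/14 → f/16 → f/18 → f/20 → f/22 → f/25 → f/29 → f/32 — 2 2/3 stops smaller aperture (darker).
Net so far: 5 stops darker. Shutter speed: 1/25 → 1/20 → 1/15 → 1/13 → 1/10 → 1/8 → 1/6 → 1/5 → 1/4 → 0.3 → 0.4 → 0.5 → 0.6 → 0.8 → 1 → 1.3.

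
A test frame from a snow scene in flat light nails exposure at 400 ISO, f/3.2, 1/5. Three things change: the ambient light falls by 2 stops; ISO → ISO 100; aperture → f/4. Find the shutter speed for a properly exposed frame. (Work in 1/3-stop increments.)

Scene light: 2 stops darker.
ISO: 400 → 320 → 250 → 200 → 160 → 125 → 100 — 2 stops dropped (darker).
Aperture: f/3.2 → f/3.5 → f/4 — 2/3 stop stopped down (darker).
Net so far: 4 2/3 stops darker. Shutter speed: 1/5 → 1/4 → 0.3 → 0.4 → 0.5 → 0.6 → 0.8 → 1 → 1.3 → 1.6 → 2 → 2.5 → 3.2 → 4 → 5.

5 s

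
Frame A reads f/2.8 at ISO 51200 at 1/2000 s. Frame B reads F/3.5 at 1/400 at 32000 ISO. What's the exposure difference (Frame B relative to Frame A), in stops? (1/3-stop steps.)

Aperture: f/2.8 → f/3.2 → f/3.5 — 2/3 stop narrower (darker).
Shutter speed: 1/2000 → 1/1600 → 1/1250 → 1/1000 → 1/800 → 1/640 → 1/500 → 1/400 — 2 1/3 stops slower (brighter).
ISO: 51200 → 40000 → 32000 — 2/3 stop dropped (darker).
Net: −2/3 +2 1/3 −2/3 = +1 stop.

1 stop brighter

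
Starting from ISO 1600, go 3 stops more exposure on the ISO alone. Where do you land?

ISO 12800

ISO: 1600 → 3200 → 6400 → 12800 — 3 stops raised (brighter).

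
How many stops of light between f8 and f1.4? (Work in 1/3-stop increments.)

5 stops

f/8 → f/7.1 → f/6.3 → f/5.6 → f/5 → f/4.5 → f/4 → f/3.5 → f/3.2 → f/2.8 → f/2.5 → f/2.2 → f/2 → f/1.8 → f/1.6 → f/1.4 — count the steps: 15 third-stops = 5 stops.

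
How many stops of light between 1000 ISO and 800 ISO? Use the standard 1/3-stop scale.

1000 → 800 — count the steps: 1 third-stops = 1/3 stop.

1/3 stop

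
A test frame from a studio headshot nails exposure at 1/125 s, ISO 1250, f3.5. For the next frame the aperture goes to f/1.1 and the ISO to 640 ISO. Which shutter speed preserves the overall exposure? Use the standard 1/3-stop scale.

Aperture: f/3.5 → f/3.2 → f/2.8 → f/2.5 → f/2.2 → f/2 → f/1.8 → f/1.6 → f/1.4 → f/1.2 → f/1.1 — 3 1/3 stops wider (brighter).
ISO: 1250 → 1000 → 800 → 640 — 1 stop dropped (darker).
Net change so far: 2 1/3 stops brighter. Offset with the shutter speed: 1/125 → 1/160 → 1/200 → 1/250 → 1/320 → 1/400 → 1/500 → 1/640.

1/640s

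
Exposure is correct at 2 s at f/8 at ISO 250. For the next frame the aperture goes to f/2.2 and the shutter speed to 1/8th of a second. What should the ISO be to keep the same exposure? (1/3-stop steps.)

Aperture: f/8 → f/7.1 → f/6.3 → f/5.6 → f/5 → f/4.5 → f/4 → f/3.5 → f/3.2 → f/2.8 → f/2.5 → f/2.2 — 3 2/3 stops opened up (brighter).
Shutter speed: 2 → 1.6 → 1.3 → 1 → 0.8 → 0.6 → 0.5 → 0.4 → 0.3 → 1/4 → 1/5 → 1/6 → 1/8 — 4 stops faster (darker).
Net change so far: 1/3 stop darker. Offset with the ISO: 250 → 320.

ISO 320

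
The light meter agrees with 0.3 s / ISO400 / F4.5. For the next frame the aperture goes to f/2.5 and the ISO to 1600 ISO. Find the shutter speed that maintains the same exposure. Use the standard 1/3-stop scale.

1/40s

Aperture: f/4.5 → f/4 → f/3.5 → f/3.2 → f/2.8 → f/2.5 — 1 2/3 stops larger aperture (brighter).
ISO: 400 → 500 → 640 → 800 → 1000 → 1250 → 1600 — 2 stops higher (brighter).
Net change so far: 3 2/3 stops brighter. Offset with the shutter speed: 0.3 → 1/4 → 1/5 → 1/6 → 1/8 → 1/10 → 1/13 → 1/15 → 1/20 → 1/25 → 1/30 → 1/40.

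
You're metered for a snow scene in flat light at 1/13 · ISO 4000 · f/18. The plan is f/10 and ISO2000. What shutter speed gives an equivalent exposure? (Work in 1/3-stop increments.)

Aperture: f/18 → f/16 → f/14 → f/13 → f/11 → f/10 — 1 2/3 stops opened up (brighter).
ISO: 4000 → 3200 → 2500 → 2000 — 1 stop dropped (darker).
Net change so far: 2/3 stop brighter. Offset with the shutter speed: 1/13 → 1/15 → 1/20.

1/20s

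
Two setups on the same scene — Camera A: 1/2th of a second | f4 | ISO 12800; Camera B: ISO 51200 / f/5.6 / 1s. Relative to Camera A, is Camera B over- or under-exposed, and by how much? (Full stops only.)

Aperture: f/4 → f/5.6 — 1 stop smaller aperture (darker).
Shutter speed: 1/2 → 1 — 1 stop slower (brighter).
ISO: 12800 → 25600 → 51200 — 2 stops raised (brighter).
Net: −1 +1 +2 = +2 stops.

2 stops brighter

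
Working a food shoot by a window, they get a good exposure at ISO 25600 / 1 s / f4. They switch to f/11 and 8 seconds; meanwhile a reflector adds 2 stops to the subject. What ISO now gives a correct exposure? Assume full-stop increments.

Scene light: 2 stops brighter.
Aperture: f/4 → f/5.6 → f/8 → f/11 — 3 stops smaller aperture (darker).
Shutter speed: 1 → 2 → 4 → 8 — 3 stops longer (brighter).
Net so far: 2 stops brighter. ISO: 25600 → 12800 → 6400.

ISO 6400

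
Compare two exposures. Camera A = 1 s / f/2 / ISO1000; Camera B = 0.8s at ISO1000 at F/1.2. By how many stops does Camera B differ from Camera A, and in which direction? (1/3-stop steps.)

Aperture: f/2 → f/1.8 → f/1.6 → f/1.4 → f/1.2 — 1 1/3 stops wider (brighter).
Shutter speed: 1 → 0.8 — 1/3 stop shorter (darker).
ISO: unchanged.
Net: +1 1/3 −1/3 = +1 stop.

1 stop brighter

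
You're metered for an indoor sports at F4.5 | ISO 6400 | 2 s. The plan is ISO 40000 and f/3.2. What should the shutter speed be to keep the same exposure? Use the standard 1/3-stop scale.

ISO: 6400 → 8000 → 10000 → 12800 → 16000 → 20000 → 25600 → 32000 → 40000 — 2 2/3 stops raised (brighter).
Aperture: f/4.5 → f/4 → f/3.5 → f/3.2 — 1 stop larger aperture (brighter).
Net change so far: 3 2/3 stops brighter. Offset with the shutter speed: 2 → 1.6 → 1.3 → 1 → 0.8 → 0.6 → 0.5 → 0.4 → 0.3 → 1/4 → 1/5 → 1/6.

1/6s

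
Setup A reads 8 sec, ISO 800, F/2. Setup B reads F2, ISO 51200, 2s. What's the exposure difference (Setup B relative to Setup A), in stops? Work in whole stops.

4 stops brighter

Aperture: unchanged.
Shutter speed: 8 → 4 → 2 — 2 stops faster (darker).
ISO: 800 → 1600 → 3200 → 6400 → 12800 → 25600 → 51200 — 6 stops raised (brighter).
Net: −2 +6 = +4 stops.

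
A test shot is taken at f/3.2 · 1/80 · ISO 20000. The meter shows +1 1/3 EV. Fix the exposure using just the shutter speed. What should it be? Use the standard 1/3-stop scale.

Overexposed by 1 1/3 stops → need 1 1/3 stops darker.
Shutter speed: 1/80 → 1/100 → 1/125 → 1/160 → 1/200.

1/200s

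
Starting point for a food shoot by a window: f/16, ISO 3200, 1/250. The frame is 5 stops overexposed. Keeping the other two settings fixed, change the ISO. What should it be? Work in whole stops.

ISO 100

Overexposed by 5 stops → need 5 stops darker.
ISO: 3200 → 1600 → 800 → 400 → 200 → 100.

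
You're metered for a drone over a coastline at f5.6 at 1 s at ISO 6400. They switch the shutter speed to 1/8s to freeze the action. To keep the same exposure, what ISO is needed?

Shutter speed: 1 → 1/2 → 1/4 → 1/8 — 3 stops faster (darker).
Need 3 stops brighter from the ISO: 6400 → 12800 → 25600 → 51200.

ISO 51200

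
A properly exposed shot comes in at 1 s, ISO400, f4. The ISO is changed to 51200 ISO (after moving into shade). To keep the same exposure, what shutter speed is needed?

ISO: 400 → 800 → 1600 → 3200 → 6400 → 12800 → 25600 → 51200 — 7 stops higher (brighter).
Need 7 stops darker from the shutter speed: 1 → 1/2 → 1/4 → 1/8 → 1/15 → 1/30 → 1/60 → 1/125.

1/125s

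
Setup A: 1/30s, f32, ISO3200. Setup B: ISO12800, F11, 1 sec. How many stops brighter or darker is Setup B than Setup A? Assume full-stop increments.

Aperture: f/32 → f/22 → f/16 → f/11 — 3 stops larger aperture (brighter).
Shutter speed: 1/30 → 1/15 → 1/8 → 1/4 → 1/2 → 1 — 5 stops slower (brighter).
ISO: 3200 → 6400 → 12800 — 2 stops higher (brighter).
Net: +3 +5 +2 = +10 stops.

10 stops brighter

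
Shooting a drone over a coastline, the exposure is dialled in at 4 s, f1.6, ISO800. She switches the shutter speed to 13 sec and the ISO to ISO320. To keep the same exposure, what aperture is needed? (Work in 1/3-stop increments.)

f/1.8

Shutter speed: 4 → 5 → 6 → 8 → 10 → 13 — 1 2/3 stops longer (brighter).
ISO: 800 → 640 → 500 → 400 → 320 — 1 1/3 stops lower (darker).
Net change so far: 1/3 stop brighter. Offset with the aperture: f/1.6 → f/1.8.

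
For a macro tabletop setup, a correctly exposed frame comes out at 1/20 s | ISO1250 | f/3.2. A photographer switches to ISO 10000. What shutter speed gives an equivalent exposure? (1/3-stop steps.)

1/160s

ISO: 1250 → 1600 → 2000 → 2500 → 3200 → 4000 → 5000 → 6400 → 8000 → 10000 — 3 stops higher (brighter).
Need 3 stops darker from the shutter speed: 1/20 → 1/25 → 1/30 → 1/40 → 1/50 → 1/60 → 1/80 → 1/100 → 1/125 → 1/160.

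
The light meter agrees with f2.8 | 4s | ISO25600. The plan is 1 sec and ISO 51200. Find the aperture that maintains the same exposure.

Shutter speed: 4 → 2 → 1 — 2 stops shorter (darker).
ISO: 25600 → 51200 — 1 stop higher (brighter).
Net change so far: 1 stop darker. Offset with the aperture: f/2.8 → f/2.

f/2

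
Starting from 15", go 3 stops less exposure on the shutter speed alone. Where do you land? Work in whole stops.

2 s

Shutter speed: 15 → 8 → 4 → 2 — 3 stops faster (darker).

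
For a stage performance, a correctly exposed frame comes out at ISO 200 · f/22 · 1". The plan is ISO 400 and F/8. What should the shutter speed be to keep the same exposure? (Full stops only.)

1/15s

ISO: 200 → 400 — 1 stop raised (brighter).
Aperture: f/22 → f/16 → f/11 → f/8 — 3 stops wider (brighter).
Net change so far: 4 stops brighter. Offset with the shutter speed: 1 → 1/2 → 1/4 → 1/8 → 1/15.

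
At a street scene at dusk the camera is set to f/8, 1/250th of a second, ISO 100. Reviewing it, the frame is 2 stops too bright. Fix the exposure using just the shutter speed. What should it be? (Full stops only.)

1/1000s

Overexposed by 2 stops → need 2 stops darker.
Shutter speed: 1/250 → 1/500 → 1/1000.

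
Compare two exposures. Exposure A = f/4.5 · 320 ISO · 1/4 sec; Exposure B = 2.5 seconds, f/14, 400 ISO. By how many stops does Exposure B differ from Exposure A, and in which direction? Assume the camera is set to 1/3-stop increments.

Aperture: f/4.5 → f/5 → f/5.6 → f/6.3 → f/7.1 → f/8 → f/9 → f/10 → f/11 → f/13 → f/14 — 3 1/3 stops stopped down (darker).
Shutter speed: 1/4 → 0.3 → 0.4 → 0.5 → 0.6 → 0.8 → 1 → 1.3 → 1.6 → 2 → 2.5 — 3 1/3 stops longer (brighter).
ISO: 320 → 400 — 1/3 stop raised (brighter).
Net: −3 1/3 +3 1/3 +1/3 = +1/3 stops.

1/3 stop brighter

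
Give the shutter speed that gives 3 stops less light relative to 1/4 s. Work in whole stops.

Shutter speed: 1/4 → 1/8 → 1/15 → 1/30 — 3 stops faster (darker).

1/30s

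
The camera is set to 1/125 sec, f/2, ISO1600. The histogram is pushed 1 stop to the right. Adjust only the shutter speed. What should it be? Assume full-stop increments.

Overexposed by 1 stop → need 1 stop darker.
Shutter speed: 1/125 → 1/250.

1/250s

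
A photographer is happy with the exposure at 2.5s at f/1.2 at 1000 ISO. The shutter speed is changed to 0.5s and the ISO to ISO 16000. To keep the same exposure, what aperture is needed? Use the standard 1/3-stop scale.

f/2.2

Shutter speed: 2.5 → 2 → 1.6 → 1.3 → 1 → 0.8 → 0.6 → 0.5 — 2 1/3 stops faster (darker).
ISO: 1000 → 1250 → 1600 → 2000 → 2500 → 3200 → 4000 → 5000 → 6400 → 8000 → 10000 → 12800 → 16000 — 4 stops raised (brighter).
Net change so far: 1 2/3 stops brighter. Offset with the aperture: f/1.2 → f/1.4 → f/1.6 → f/1.8 → f/2 → f/2.2.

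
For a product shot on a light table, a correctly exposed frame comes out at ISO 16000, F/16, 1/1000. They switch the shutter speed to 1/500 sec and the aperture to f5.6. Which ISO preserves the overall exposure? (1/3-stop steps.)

ISO 1000

Shutter speed: 1/1000 → 1/800 → 1/640 → 1/500 — 1 stop longer (brighter).
Aperture: f/16 → f/14 → f/13 → f/11 → f/10 → f/9 → f/8 → f/7.1 → f/6.3 → f/5.6 — 3 stops opened up (brighter).
Net change so far: 4 stops brighter. Offset with the ISO: 16000 → 12800 → 10000 → 8000 → 6400 → 5000 → 4000 → 3200 → 2500 → 2000 → 1600 → 1250 → 1000.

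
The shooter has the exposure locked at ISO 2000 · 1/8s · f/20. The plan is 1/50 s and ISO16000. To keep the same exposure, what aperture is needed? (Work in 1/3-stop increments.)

Shutter speed: 1/8 → 1/10 → 1/13 → 1/15 → 1/20 → 1/25 → 1/30 → 1/40 → 1/50 — 2 2/3 stops faster (darker).
ISO: 2000 → 2500 → 3200 → 4000 → 5000 → 6400 → 8000 → 10000 → 12800 → 16000 — 3 stops higher (brighter).
Net change so far: 1/3 stop brighter. Offset with the aperture: f/20 → f/22.

f/22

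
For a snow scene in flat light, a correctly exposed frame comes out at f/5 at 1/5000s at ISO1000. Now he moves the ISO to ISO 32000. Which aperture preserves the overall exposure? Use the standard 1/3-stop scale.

f/29

ISO: 1000 → 1250 → 1600 → 2000 → 2500 → 3200 → 4000 → 5000 → 6400 → 8000 → 10000 → 12800 → 16000 → 20000 → 25600 → 32000 — 5 stops higher (brighter).
Need 5 stops darker from the aperture: f/5 → f/5.6 → f/6.3 → f/7.1 → f/8 → f/9 → f/10 → f/11 → f/13 → f/14 → f/16 → f/18 → f/20 → f/22 → f/25 → f/29.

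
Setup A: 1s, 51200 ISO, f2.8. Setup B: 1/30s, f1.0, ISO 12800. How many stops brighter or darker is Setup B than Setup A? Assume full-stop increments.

Aperture: f/2.8 → f/2 → f/1.4 → f/1.0 — 3 stops opened up (brighter).
Shutter speed: 1 → 1/2 → 1/4 → 1/8 → 1/15 → 1/30 — 5 stops shorter (darker).
ISO: 51200 → 25600 → 12800 — 2 stops dropped (darker).
Net: +3 −5 −2 = −4 stops.

4 stops darker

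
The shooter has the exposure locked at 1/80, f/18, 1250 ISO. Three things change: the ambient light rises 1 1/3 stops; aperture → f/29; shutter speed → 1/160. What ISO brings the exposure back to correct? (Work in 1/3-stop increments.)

ISO 2500

Scene light: 1 1/3 stops brighter.
Aperture: f/18 → f/20 → f/22 → f/25 → f/29 — 1 1/3 stops narrower (darker).
Shutter speed: 1/80 → 1/100 → 1/125 → 1/160 — 1 stop faster (darker).
Net so far: 1 stop darker. ISO: 1250 → 1600 → 2000 → 2500.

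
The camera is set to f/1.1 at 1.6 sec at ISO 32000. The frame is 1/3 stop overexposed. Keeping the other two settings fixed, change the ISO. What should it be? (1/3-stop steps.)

Overexposed by 1/3 stop → need 1/3 stop darker.
ISO: 32000 → 25600.

ISO 25600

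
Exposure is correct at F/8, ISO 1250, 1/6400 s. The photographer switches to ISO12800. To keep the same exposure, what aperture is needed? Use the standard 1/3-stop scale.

f/25

ISO: 1250 → 1600 → 2000 → 2500 → 3200 → 4000 → 5000 → 6400 → 8000 → 10000 → 12800 — 3 1/3 stops raised (brighter).
Need 3 1/3 stops darker from the aperture: f/8 → f/9 → f/10 → f/11 → f/13 → f/14 → f/16 → f/18 → f/20 → f/22 → f/25.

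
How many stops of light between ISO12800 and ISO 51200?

12800 → 25600 → 51200 — count the steps: 2 stops.

2 stops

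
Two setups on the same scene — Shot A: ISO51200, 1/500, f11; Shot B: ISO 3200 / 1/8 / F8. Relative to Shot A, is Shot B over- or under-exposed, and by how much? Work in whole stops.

Aperture: f/11 → f/8 — 1 stop opened up (brighter).
Shutter speed: 1/500 → 1/250 → 1/125 → 1/60 → 1/30 → 1/15 → 1/8 — 6 stops slower (brighter).
ISO: 51200 → 25600 → 12800 → 6400 → 3200 — 4 stops lower (darker).
Net: +1 +6 −4 = +3 stops.

3 stops brighter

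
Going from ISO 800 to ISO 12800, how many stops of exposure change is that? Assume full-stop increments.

800 → 1600 → 3200 → 6400 → 12800 — count the steps: 4 stops.

4 stops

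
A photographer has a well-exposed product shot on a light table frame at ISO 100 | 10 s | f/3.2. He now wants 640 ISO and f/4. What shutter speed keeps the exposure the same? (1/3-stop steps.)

ISO: 100 → 125 → 160 → 200 → 250 → 320 → 400 → 500 → 640 — 2 2/3 stops raised (brighter).
Aperture: f/3.2 → f/3.5 → f/4 — 2/3 stop narrower (darker).
Net change so far: 2 stops brighter. Offset with the shutter speed: 10 → 8 → 6 → 5 → 4 → 3.2 → 2.5.

2.5 s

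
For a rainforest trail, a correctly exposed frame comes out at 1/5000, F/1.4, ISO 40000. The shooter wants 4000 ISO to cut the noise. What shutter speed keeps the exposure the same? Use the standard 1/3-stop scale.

ISO: 40000 → 32000 → 25600 → 20000 → 16000 → 12800 → 10000 → 8000 → 6400 → 5000 → 4000 — 3 1/3 stops lower (darker).
Need 3 1/3 stops brighter from the shutter speed: 1/5000 → 1/4000 → 1/3200 → 1/2500 → 1/2000 → 1/1600 → 1/1250 → 1/1000 → 1/800 → 1/640 → 1/500.

1/500s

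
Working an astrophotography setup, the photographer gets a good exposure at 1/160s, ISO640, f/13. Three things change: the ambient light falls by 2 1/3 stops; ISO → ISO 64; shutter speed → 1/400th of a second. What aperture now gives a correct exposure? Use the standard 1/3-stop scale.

Scene light: 2 1/3 stops darker.
ISO: 640 → 500 → 400 → 320 → 250 → 200 → 160 → 125 → 100 → 80 → 64 — 3 1/3 stops lower (darker).
Shutter speed: 1/160 → 1/200 → 1/250 → 1/320 → 1/400 — 1 1/3 stops shorter (darker).
Net so far: 7 stops darker. Aperture: f/13 → f/11 → f/10 → f/9 → f/8 → f/7.1 → f/6.3 → f/5.6 → f/5 → f/4.5 → f/4 → f/3.5 → f/3.2 → f/2.8 → f/2.5 → f/2.2 → f/2 → f/1.8 → f/1.6 → f/1.4 → f/1.2 → f/1.1.

f/1.1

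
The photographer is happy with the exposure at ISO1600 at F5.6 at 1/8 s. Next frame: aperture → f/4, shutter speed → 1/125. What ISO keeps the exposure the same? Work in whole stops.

ISO 12800

Aperture: f/5.6 → f/4 — 1 stop wider (brighter).
Shutter speed: 1/8 → 1/15 → 1/30 → 1/60 → 1/125 — 4 stops shorter (darker).
Net change so far: 3 stops darker. Offset with the ISO: 1600 → 3200 → 6400 → 12800.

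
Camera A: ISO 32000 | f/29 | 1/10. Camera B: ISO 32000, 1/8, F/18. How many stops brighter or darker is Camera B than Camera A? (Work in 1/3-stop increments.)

Aperture: f/29 → f/25 → f/22 → f/20 → f/18 — 1 1/3 stops opened up (brighter).
Shutter speed: 1/10 → 1/8 — 1/3 stop slower (brighter).
ISO: unchanged.
Net: +1 1/3 +1/3 = +1 2/3 stops.

1 2/3 stops brighter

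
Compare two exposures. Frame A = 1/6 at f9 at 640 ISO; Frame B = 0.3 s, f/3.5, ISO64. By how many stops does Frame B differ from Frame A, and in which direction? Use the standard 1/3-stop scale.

Aperture: f/9 → f/8 → f/7.1 → f/6.3 → f/5.6 → f/5 → f/4.5 → f/4 → f/3.5 — 2 2/3 stops wider (brighter).
Shutter speed: 1/6 → 1/5 → 1/4 → 0.3 — 1 stop longer (brighter).
ISO: 640 → 500 → 400 → 320 → 250 → 200 → 160 → 125 → 100 → 80 → 64 — 3 1/3 stops lower (darker).
Net: +2 2/3 +1 −3 1/3 = +1/3 stops.

1/3 stop brighter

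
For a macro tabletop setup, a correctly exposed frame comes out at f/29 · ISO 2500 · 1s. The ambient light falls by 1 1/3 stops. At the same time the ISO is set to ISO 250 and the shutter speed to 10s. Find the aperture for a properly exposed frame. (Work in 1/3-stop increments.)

Scene light: 1 1/3 stops darker.
ISO: 2500 → 2000 → 1600 → 1250 → 1000 → 800 → 640 → 500 → 400 → 320 → 250 — 3 1/3 stops dropped (darker).
Shutter speed: 1 → 1.3 → 1.6 → 2 → 2.5 → 3.2 → 4 → 5 → 6 → 8 → 10 — 3 1/3 stops longer (brighter).
Net so far: 1 1/3 stops darker. Aperture: f/29 → f/25 → f/22 → f/20 → f/18.

f/18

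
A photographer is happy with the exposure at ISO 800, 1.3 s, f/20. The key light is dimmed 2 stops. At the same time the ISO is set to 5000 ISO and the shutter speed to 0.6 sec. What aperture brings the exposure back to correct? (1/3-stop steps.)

f/18

Scene light: 2 stops darker.
ISO: 800 → 1000 → 1250 → 1600 → 2000 → 2500 → 3200 → 4000 → 5000 — 2 2/3 stops higher (brighter).
Shutter speed: 1.3 → 1 → 0.8 → 0.6 — 1 stop faster (darker).
Net so far: 1/3 stop darker. Aperture: f/20 → f/18.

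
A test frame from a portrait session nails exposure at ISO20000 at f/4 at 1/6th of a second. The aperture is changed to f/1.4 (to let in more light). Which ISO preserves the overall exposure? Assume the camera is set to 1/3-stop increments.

ISO 2500

Aperture: f/4 → f/3.5 → f/3.2 → f/2.8 → f/2.5 → f/2.2 → f/2 → f/1.8 → f/1.6 → f/1.4 — 3 stops wider (brighter).
Need 3 stops darker from the ISO: 20000 → 16000 → 12800 → 10000 → 8000 → 6400 → 5000 → 4000 → 3200 → 2500.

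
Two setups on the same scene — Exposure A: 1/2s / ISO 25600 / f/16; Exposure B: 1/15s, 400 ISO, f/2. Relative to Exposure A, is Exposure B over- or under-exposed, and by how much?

Aperture: f/16 → f/11 → f/8 → f/5.6 → f/4 → f/2.8 → f/2 — 6 stops larger aperture (brighter).
Shutter speed: 1/2 → 1/4 → 1/8 → 1/15 — 3 stops faster (darker).
ISO: 25600 → 12800 → 6400 → 3200 → 1600 → 800 → 400 — 6 stops lower (darker).
Net: +6 −3 −6 = −3 stops.

3 stops darker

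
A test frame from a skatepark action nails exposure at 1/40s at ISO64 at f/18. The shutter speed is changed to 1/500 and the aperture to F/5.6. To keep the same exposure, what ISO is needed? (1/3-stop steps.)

Shutter speed: 1/40 → 1/50 → 1/60 → 1/80 → 1/100 → 1/125 → 1/160 → 1/200 → 1/250 → 1/320 → 1/400 → 1/500 — 3 2/3 stops shorter (darker).
Aperture: f/18 → f/16 → f/14 → f/13 → f/11 → f/10 → f/9 → f/8 → f/7.1 → f/6.3 → f/5.6 — 3 1/3 stops opened up (brighter).
Net change so far: 1/3 stop darker. Offset with the ISO: 64 → 80.

ISO 80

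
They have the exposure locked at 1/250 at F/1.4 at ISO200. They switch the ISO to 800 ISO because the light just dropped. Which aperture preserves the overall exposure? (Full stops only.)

ISO: 200 → 400 → 800 — 2 stops raised (brighter).
Need 2 stops darker from the aperture: f/1.4 → f/2 → f/2.8.

f/2.8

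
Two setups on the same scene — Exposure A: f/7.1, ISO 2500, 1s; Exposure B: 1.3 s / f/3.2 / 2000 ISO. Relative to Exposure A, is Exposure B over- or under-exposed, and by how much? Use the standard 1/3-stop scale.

2 1/3 stops brighter

Aperture: f/7.1 → f/6.3 → f/5.6 → f/5 → f/4.5 → f/4 → f/3.5 → f/3.2 — 2 1/3 stops opened up (brighter).
Shutter speed: 1 → 1.3 — 1/3 stop slower (brighter).
ISO: 2500 → 2000 — 1/3 stop dropped (darker).
Net: +2 1/3 +1/3 −1/3 = +2 1/3 stops.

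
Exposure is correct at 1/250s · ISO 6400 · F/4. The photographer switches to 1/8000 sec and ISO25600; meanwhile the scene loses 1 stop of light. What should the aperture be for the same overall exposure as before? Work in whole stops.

Scene light: 1 stop darker.
Shutter speed: 1/250 → 1/500 → 1/1000 → 1/2000 → 1/4000 → 1/8000 — 5 stops faster (darker).
ISO: 6400 → 12800 → 25600 — 2 stops higher (brighter).
Net so far: 4 stops darker. Aperture: f/4 → f/2.8 → f/2 → f/1.4 → f/1.0.

f/1.0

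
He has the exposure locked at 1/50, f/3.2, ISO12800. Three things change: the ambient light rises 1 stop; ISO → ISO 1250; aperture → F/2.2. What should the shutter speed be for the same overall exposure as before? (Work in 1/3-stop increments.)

1/20s

Scene light: 1 stop brighter.
ISO: 12800 → 10000 → 8000 → 6400 → 5000 → 4000 → 3200 → 2500 → 2000 → 1600 → 1250 — 3 1/3 stops dropped (darker).
Aperture: f/3.2 → f/2.8 → f/2.5 → f/2.2 — 1 stop opened up (brighter).
Net so far: 1 1/3 stops darker. Shutter speed: 1/50 → 1/40 → 1/30 → 1/25 → 1/20.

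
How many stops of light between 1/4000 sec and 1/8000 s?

1 stop

1/4000 → 1/8000 — count the steps: 1 stop.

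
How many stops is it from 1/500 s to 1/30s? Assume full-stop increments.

1/500 → 1/250 → 1/125 → 1/60 → 1/30 — count the steps: 4 stops.

4 stops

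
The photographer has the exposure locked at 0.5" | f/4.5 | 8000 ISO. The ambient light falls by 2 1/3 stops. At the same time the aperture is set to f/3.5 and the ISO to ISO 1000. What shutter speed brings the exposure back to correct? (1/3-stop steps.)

13 s

Scene light: 2 1/3 stops darker.
Aperture: f/4.5 → f/4 → f/3.5 — 2/3 stop wider (brighter).
ISO: 8000 → 6400 → 5000 → 4000 → 3200 → 2500 → 2000 → 1600 → 1250 → 1000 — 3 stops lower (darker).
Net so far: 4 2/3 stops darker. Shutter speed: 0.5 → 0.6 → 0.8 → 1 → 1.3 → 1.6 → 2 → 2.5 → 3.2 → 4 → 5 → 6 → 8 → 10 → 13.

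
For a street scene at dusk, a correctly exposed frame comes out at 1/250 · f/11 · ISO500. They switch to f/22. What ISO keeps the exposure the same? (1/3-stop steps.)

ISO 2000

Aperture: f/11 → f/13 → f/14 → f/16 → f/18 → f/20 → f/22 — 2 stops stopped down (darker).
Need 2 stops brighter from the ISO: 500 → 640 → 800 → 1000 → 1250 → 1600 → 2000.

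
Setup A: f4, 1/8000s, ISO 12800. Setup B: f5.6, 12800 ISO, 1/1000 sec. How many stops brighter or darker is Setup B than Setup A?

2 stops brighter

Aperture: f/4 → f/5.6 — 1 stop stopped down (darker).
Shutter speed: 1/8000 → 1/4000 → 1/2000 → 1/1000 — 3 stops slower (brighter).
ISO: unchanged.
Net: −1 +3 = +2 stops.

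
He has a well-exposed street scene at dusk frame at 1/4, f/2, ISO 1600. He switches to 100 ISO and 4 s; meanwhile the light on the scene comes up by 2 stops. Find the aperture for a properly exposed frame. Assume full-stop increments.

Scene light: 2 stops brighter.
ISO: 1600 → 800 → 400 → 200 → 100 — 4 stops dropped (darker).
Shutter speed: 1/4 → 1/2 → 1 → 2 → 4 — 4 stops longer (brighter).
Net so far: 2 stops brighter. Aperture: f/2 → f/2.8 → f/4.

f/4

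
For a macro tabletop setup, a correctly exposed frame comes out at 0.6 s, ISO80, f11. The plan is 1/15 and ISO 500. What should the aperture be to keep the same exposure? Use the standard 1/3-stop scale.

f/9

Shutter speed: 0.6 → 0.5 → 0.4 → 0.3 → 1/4 → 1/5 → 1/6 → 1/8 → 1/10 → 1/13 → 1/15 — 3 1/3 stops shorter (darker).
ISO: 80 → 100 → 125 → 160 → 200 → 250 → 320 → 400 → 500 — 2 2/3 stops raised (brighter).
Net change so far: 2/3 stop darker. Offset with the aperture: f/11 → f/10 → f/9.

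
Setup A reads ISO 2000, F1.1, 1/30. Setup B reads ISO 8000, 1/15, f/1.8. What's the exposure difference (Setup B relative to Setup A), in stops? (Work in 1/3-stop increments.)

1 2/3 stops brighter

Aperture: f/1.1 → f/1.2 → f/1.4 → f/1.6 → f/1.8 — 1 1/3 stops narrower (darker).
Shutter speed: 1/30 → 1/25 → 1/20 → 1/15 — 1 stop longer (brighter).
ISO: 2000 → 2500 → 3200 → 4000 → 5000 → 6400 → 8000 — 2 stops higher (brighter).
Net: −1 1/3 +1 +2 = +1 2/3 stops.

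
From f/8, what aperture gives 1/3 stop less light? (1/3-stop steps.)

f/9

Aperture: f/8 → f/9 — 1/3 stop narrower (darker).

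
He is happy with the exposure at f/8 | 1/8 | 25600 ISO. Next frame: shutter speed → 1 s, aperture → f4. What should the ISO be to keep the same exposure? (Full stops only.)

ISO 800

Shutter speed: 1/8 → 1/4 → 1/2 → 1 — 3 stops longer (brighter).
Aperture: f/8 → f/5.6 → f/4 — 2 stops wider (brighter).
Net change so far: 5 stops brighter. Offset with the ISO: 25600 → 12800 → 6400 → 3200 → 1600 → 800.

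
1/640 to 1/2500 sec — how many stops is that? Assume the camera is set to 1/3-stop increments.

2 stops

1/640 → 1/800 → 1/1000 → 1/1250 → 1/1600 → 1/2000 → 1/2500 — count the steps: 6 third-stops = 2 stops.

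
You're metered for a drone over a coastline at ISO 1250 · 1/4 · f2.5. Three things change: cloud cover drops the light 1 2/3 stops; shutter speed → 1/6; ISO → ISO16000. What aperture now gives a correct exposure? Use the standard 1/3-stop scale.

f/4

Scene light: 1 2/3 stops darker.
Shutter speed: 1/4 → 1/5 → 1/6 — 2/3 stop shorter (darker).
ISO: 1250 → 1600 → 2000 → 2500 → 3200 → 4000 → 5000 → 6400 → 8000 → 10000 → 12800 → 16000 — 3 2/3 stops higher (brighter).
Net so far: 1 1/3 stops brighter. Aperture: f/2.5 → f/2.8 → f/3.2 → f/3.5 → f/4.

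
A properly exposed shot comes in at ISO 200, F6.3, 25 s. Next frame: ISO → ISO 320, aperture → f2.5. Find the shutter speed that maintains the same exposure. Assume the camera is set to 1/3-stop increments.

ISO: 200 → 250 → 320 — 2/3 stop higher (brighter).
Aperture: f/6.3 → f/5.6 → f/5 → f/4.5 → f/4 → f/3.5 → f/3.2 → f/2.8 → f/2.5 — 2 2/3 stops wider (brighter).
Net change so far: 3 1/3 stops brighter. Offset with the shutter speed: 25 → 20 → 15 → 13 → 10 → 8 → 6 → 5 → 4 → 3.2 → 2.5.

2.5 s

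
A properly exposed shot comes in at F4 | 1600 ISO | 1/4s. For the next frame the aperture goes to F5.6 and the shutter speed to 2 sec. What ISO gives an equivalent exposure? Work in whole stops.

Aperture: f/4 → f/5.6 — 1 stop smaller aperture (darker).
Shutter speed: 1/4 → 1/2 → 1 → 2 — 3 stops longer (brighter).
Net change so far: 2 stops brighter. Offset with the ISO: 1600 → 800 → 400.

ISO 400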